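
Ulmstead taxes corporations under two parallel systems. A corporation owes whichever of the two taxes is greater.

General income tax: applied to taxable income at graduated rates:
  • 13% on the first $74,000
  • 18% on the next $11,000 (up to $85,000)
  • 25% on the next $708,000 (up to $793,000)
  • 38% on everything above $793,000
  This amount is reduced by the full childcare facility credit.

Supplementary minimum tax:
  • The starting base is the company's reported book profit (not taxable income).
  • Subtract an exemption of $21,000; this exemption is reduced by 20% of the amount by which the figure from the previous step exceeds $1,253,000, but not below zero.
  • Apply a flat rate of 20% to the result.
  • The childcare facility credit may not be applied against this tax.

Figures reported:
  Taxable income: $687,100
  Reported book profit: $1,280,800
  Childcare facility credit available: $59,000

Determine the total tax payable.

$253,072

General income tax:
  $74,000 × 13% = $9,620
  $11,000 × 18% = $1,980
  $602,100 × 25% = $150,525
  → $162,125
  Less childcare facility credit $59,000 → $103,125

Supplementary minimum tax:
  Base (reported book profit): $1,280,800
  Exemption: $21,000 − 20% × ($1,280,800 − $1,253,000) = $21,000 − $5,560 = $15,440
  Base: $1,280,800 − $15,440 = $1,265,360
  $1,265,360 × 20% = $253,072

$253,072 > $103,125, so the supplementary minimum tax is the binding amount.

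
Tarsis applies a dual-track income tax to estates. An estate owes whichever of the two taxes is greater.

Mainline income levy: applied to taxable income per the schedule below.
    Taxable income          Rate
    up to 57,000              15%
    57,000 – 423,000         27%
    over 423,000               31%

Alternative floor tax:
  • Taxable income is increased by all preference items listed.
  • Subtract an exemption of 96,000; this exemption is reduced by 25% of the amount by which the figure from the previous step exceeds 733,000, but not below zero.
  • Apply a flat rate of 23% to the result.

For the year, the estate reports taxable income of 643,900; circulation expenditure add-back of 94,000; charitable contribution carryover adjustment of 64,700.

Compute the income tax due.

Mainline income levy:
  57,000 × 15% = 8,550
  366,000 × 27% = 98,820
  220,900 × 31% = 68,479
  → 175,849

Alternative floor tax:
  Adjusted income: 643,900 + 94,000 + 64,700 = 802,600
  Exemption: 96,000 − 25% × (802,600 − 733,000) = 96,000 − 17,400 = 78,600
  Base: 802,600 − 78,600 = 724,000
  724,000 × 23% = 166,520

175,849 > 166,520, so the mainline income levy governs.

175,849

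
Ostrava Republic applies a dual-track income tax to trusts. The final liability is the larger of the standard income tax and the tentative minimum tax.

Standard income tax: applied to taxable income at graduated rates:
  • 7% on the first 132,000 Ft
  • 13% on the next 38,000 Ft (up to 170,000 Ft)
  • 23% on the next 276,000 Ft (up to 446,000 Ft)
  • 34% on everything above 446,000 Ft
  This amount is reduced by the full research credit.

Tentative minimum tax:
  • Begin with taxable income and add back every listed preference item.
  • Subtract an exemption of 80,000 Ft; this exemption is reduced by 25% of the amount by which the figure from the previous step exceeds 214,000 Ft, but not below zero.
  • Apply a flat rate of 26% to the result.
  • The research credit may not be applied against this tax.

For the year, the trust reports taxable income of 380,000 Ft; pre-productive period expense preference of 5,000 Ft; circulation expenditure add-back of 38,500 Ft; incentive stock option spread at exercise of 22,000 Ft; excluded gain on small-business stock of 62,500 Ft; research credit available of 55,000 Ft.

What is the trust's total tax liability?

130,390 Ft

Tentative minimum tax:
  Adjusted income: 380,000 Ft + 5,000 Ft + 38,500 Ft + 22,000 Ft + 62,500 Ft = 508,000 Ft
  Exemption: 80,000 Ft − 25% × (508,000 Ft − 214,000 Ft) = 80,000 Ft − 73,500 Ft = 6,500 Ft
  Base: 508,000 Ft − 6,500 Ft = 501,500 Ft
  501,500 Ft × 26% = 130,390 Ft

Standard income tax:
  132,000 Ft × 7% = 9,240 Ft
  38,000 Ft × 13% = 4,940 Ft
  210,000 Ft × 23% = 48,300 Ft
  → 62,480 Ft
  Less research credit 55,000 Ft → 7,480 Ft

130,390 Ft > 7,480 Ft, so the tentative minimum tax is the binding amount.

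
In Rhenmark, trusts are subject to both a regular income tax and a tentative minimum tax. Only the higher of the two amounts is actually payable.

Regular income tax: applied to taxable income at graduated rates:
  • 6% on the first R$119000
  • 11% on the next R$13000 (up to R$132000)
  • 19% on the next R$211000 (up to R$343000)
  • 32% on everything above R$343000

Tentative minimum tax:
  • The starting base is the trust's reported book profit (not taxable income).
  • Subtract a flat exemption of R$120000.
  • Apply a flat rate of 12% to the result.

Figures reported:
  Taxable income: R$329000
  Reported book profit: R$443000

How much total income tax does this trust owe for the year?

Tentative minimum tax:
  Base (reported book profit): R$443000
  Less exemption R$120000 → base R$323000
  R$323000 × 12% = R$38760

Regular income tax:
  R$119000 × 6% = R$7140
  R$13000 × 11% = R$1430
  R$197000 × 19% = R$37430
  → R$46000

R$46000 > R$38760, so the regular income tax governs.

R$46000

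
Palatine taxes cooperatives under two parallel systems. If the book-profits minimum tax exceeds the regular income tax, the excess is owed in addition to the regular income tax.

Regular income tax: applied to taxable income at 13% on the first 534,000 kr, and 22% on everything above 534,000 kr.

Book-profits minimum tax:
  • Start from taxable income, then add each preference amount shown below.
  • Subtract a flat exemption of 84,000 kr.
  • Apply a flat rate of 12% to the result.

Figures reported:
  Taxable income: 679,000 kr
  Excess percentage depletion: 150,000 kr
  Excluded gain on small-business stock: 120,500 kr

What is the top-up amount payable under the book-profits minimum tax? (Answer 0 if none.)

2,540 kr

Book-profits minimum tax:
  Adjusted income: 679,000 kr + 150,000 kr + 120,500 kr = 949,500 kr
  Less exemption 84,000 kr → base 865,500 kr
  865,500 kr × 12% = 103,860 kr

Regular income tax:
  534,000 kr × 13% = 69,420 kr
  145,000 kr × 22% = 31,900 kr
  → 101,320 kr

Excess of book-profits minimum tax over regular income tax: 103,860 kr − 101,320 kr = 2,540 kr.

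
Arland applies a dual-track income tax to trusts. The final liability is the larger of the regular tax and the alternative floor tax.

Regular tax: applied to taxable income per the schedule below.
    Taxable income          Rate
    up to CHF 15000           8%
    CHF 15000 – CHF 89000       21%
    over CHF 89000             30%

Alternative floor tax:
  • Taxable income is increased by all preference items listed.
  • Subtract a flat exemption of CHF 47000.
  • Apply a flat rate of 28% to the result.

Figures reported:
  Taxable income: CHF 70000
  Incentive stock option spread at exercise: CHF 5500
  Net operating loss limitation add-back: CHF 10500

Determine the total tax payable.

CHF 12750

Regular tax:
  CHF 15000 × 8% = CHF 1200
  CHF 55000 × 21% = CHF 11550
  → CHF 12750

Alternative floor tax:
  Adjusted income: CHF 70000 + CHF 5500 + CHF 10500 = CHF 86000
  Less exemption CHF 47000 → base CHF 39000
  CHF 39000 × 28% = CHF 10920

CHF 12750 > CHF 10920, so the regular tax governs.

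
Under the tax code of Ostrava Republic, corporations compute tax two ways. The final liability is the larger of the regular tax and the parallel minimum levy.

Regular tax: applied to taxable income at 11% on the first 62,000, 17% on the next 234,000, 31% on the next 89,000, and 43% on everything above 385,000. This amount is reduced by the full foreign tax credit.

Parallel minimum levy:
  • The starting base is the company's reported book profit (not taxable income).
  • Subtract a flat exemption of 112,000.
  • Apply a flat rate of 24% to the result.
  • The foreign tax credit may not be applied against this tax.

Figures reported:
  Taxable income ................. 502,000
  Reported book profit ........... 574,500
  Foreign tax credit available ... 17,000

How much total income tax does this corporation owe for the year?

111,000

Regular tax:
  62,000 × 11% = 6,820
  234,000 × 17% = 39,780
  89,000 × 31% = 27,590
  117,000 × 43% = 50,310
  → 124,500
  Less foreign tax credit 17,000 → 107,500

Parallel minimum levy:
  Base (reported book profit): 574,500
  Less exemption 112,000 → base 462,500
  462,500 × 24% = 111,000

111,000 > 107,500, so the parallel minimum levy is the binding amount.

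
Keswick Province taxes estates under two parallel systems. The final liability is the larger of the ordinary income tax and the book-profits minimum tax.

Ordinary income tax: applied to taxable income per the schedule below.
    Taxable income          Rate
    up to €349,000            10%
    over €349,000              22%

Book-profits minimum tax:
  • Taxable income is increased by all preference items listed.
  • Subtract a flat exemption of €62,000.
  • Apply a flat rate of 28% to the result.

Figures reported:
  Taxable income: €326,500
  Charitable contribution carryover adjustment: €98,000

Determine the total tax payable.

€101,500

Book-profits minimum tax:
  Adjusted income: €326,500 + €98,000 = €424,500
  Less exemption €62,000 → base €362,500
  €362,500 × 28% = €101,500

Ordinary income tax:
  €326,500 × 10% = €32,650

€101,500 > €32,650, so the book-profits minimum tax is the binding amount.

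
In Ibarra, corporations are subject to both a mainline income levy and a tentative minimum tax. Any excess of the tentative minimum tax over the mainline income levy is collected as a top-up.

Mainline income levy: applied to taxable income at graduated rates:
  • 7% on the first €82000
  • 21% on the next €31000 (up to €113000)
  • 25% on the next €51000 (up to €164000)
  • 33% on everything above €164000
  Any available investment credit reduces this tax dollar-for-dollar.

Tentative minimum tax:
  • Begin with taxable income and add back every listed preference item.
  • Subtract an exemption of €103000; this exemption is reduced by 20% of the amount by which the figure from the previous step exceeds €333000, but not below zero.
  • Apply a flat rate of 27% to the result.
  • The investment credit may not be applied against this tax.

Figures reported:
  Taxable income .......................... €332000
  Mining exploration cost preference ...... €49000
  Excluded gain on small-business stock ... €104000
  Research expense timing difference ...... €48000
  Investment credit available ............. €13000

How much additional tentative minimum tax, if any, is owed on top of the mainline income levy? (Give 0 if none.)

Mainline income levy:
  €82000 × 7% = €5740
  €31000 × 21% = €6510
  €51000 × 25% = €12750
  €168000 × 33% = €55440
  → €80440
  Less investment credit €13000 → €67440

Tentative minimum tax:
  Adjusted income: €332000 + €49000 + €104000 + €48000 = €533000
  Exemption: €103000 − 20% × (€533000 − €333000) = €103000 − €40000 = €63000
  Base: €533000 − €63000 = €470000
  €470000 × 27% = €126900

Excess of tentative minimum tax over mainline income levy: €126900 − €67440 = €59460.

€59460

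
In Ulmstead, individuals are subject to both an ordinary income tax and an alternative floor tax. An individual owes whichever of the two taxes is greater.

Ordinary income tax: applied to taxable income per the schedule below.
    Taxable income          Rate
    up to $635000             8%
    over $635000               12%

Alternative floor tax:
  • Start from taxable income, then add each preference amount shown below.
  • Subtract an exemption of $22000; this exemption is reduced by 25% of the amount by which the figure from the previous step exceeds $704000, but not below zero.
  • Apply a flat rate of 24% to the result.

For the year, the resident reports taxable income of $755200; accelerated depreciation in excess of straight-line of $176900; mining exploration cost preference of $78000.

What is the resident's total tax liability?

Ordinary income tax:
  $635000 × 8% = $50800
  $120200 × 12% = $14424
  → $65224

Alternative floor tax:
  Adjusted income: $755200 + $176900 + $78000 = $1010100
  Exemption: 25% × ($1010100 − $704000) = $76525 ≥ $22000, so the exemption is fully phased out
  Base: $1010100 − $0 = $1010100
  $1010100 × 24% = $242424

$242424 > $65224, so the alternative floor tax is the binding amount.

$242424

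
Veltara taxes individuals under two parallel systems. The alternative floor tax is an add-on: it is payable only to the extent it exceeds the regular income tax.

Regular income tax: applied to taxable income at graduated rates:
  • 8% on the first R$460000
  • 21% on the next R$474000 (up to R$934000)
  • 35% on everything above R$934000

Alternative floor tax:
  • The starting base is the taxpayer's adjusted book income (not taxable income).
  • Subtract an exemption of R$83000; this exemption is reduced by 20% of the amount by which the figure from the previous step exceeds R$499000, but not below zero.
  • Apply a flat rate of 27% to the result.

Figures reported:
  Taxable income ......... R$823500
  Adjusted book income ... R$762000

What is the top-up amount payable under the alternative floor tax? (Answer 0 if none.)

Alternative floor tax:
  Base (adjusted book income): R$762000
  Exemption: R$83000 − 20% × (R$762000 − R$499000) = R$83000 − R$52600 = R$30400
  Base: R$762000 − R$30400 = R$731600
  R$731600 × 27% = R$197532

Regular income tax:
  R$460000 × 8% = R$36800
  R$363500 × 21% = R$76335
  → R$113135

Excess of alternative floor tax over regular income tax: R$197532 − R$113135 = R$84397.

R$84397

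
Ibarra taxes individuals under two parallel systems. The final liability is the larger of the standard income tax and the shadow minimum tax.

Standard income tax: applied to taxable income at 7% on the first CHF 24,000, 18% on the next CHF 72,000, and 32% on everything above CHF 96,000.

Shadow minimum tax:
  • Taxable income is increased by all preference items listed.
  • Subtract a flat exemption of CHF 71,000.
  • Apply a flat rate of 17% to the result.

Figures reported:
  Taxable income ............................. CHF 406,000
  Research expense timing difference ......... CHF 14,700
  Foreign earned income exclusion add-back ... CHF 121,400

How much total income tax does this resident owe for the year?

CHF 113,840

Standard income tax:
  CHF 24,000 × 7% = CHF 1,680
  CHF 72,000 × 18% = CHF 12,960
  CHF 310,000 × 32% = CHF 99,200
  → CHF 113,840

Shadow minimum tax:
  Adjusted income: CHF 406,000 + CHF 14,700 + CHF 121,400 = CHF 542,100
  Less exemption CHF 71,000 → base CHF 471,100
  CHF 471,100 × 17% = CHF 80,087

CHF 113,840 > CHF 80,087, so the standard income tax governs.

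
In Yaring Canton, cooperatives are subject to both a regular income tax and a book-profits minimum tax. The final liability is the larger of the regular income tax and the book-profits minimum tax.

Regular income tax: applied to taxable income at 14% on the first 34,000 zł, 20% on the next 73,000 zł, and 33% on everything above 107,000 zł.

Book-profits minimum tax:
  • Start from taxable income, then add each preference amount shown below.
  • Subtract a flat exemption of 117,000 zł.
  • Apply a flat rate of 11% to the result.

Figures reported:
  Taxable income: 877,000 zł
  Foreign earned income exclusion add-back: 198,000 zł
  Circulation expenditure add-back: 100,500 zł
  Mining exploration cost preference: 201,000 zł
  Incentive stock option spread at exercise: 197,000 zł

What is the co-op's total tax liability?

Regular income tax:
  34,000 zł × 14% = 4,760 zł
  73,000 zł × 20% = 14,600 zł
  770,000 zł × 33% = 254,100 zł
  → 273,460 zł

Book-profits minimum tax:
  Adjusted income: 877,000 zł + 198,000 zł + 100,500 zł + 201,000 zł + 197,000 zł = 1,573,500 zł
  Less exemption 117,000 zł → base 1,456,500 zł
  1,456,500 zł × 11% = 160,215 zł

273,460 zł > 160,215 zł, so the regular income tax governs.

273,460 zł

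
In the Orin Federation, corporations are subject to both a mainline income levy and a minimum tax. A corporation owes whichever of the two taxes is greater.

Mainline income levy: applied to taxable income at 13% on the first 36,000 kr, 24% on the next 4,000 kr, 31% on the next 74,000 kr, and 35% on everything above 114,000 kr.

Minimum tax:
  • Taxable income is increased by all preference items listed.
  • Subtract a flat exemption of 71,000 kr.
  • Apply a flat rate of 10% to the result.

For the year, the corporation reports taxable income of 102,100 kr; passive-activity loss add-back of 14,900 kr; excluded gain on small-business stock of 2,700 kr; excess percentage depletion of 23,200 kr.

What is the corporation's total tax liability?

Mainline income levy:
  36,000 kr × 13% = 4,680 kr
  4,000 kr × 24% = 960 kr
  62,100 kr × 31% = 19,251 kr
  → 24,891 kr

Minimum tax:
  Adjusted income: 102,100 kr + 14,900 kr + 2,700 kr + 23,200 kr = 142,900 kr
  Less exemption 71,000 kr → base 71,900 kr
  71,900 kr × 10% = 7,190 kr

24,891 kr > 7,190 kr, so the mainline income levy governs.

24,891 kr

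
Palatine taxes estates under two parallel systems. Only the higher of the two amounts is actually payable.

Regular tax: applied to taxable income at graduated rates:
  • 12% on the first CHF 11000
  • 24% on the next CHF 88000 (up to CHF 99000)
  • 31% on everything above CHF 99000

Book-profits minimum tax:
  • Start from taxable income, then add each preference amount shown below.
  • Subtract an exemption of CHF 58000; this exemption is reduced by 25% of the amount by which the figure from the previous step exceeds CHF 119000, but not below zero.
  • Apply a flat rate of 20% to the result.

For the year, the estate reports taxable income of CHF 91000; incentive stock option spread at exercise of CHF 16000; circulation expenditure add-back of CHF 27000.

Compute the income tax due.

Book-profits minimum tax:
  Adjusted income: CHF 91000 + CHF 16000 + CHF 27000 = CHF 134000
  Exemption: CHF 58000 − 25% × (CHF 134000 − CHF 119000) = CHF 58000 − CHF 3750 = CHF 54250
  Base: CHF 134000 − CHF 54250 = CHF 79750
  CHF 79750 × 20% = CHF 15950

Regular tax:
  CHF 11000 × 12% = CHF 1320
  CHF 80000 × 24% = CHF 19200
  → CHF 20520

CHF 20520 > CHF 15950, so the regular tax governs.

CHF 20520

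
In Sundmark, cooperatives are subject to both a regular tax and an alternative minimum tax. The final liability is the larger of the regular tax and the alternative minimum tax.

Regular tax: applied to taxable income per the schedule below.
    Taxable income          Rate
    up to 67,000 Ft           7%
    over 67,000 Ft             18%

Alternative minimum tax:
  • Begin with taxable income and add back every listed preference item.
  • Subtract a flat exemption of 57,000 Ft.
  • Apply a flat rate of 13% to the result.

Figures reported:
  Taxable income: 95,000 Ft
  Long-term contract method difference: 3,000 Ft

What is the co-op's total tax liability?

Alternative minimum tax:
  Adjusted income: 95,000 Ft + 3,000 Ft = 98,000 Ft
  Less exemption 57,000 Ft → base 41,000 Ft
  41,000 Ft × 13% = 5,330 Ft

Regular tax:
  67,000 Ft × 7% = 4,690 Ft
  28,000 Ft × 18% = 5,040 Ft
  → 9,730 Ft

9,730 Ft > 5,330 Ft, so the regular tax governs.

9,730 Ft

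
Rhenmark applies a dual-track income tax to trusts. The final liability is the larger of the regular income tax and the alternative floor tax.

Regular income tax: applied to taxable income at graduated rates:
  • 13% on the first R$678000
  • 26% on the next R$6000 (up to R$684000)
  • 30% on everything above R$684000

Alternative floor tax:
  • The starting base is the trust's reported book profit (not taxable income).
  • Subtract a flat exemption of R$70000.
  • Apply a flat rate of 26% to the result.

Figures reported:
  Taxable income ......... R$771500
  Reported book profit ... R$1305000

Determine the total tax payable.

R$321100

Alternative floor tax:
  Base (reported book profit): R$1305000
  Less exemption R$70000 → base R$1235000
  R$1235000 × 26% = R$321100

Regular income tax:
  R$678000 × 13% = R$88140
  R$6000 × 26% = R$1560
  R$87500 × 30% = R$26250
  → R$115950

R$321100 > R$115950, so the alternative floor tax is the binding amount.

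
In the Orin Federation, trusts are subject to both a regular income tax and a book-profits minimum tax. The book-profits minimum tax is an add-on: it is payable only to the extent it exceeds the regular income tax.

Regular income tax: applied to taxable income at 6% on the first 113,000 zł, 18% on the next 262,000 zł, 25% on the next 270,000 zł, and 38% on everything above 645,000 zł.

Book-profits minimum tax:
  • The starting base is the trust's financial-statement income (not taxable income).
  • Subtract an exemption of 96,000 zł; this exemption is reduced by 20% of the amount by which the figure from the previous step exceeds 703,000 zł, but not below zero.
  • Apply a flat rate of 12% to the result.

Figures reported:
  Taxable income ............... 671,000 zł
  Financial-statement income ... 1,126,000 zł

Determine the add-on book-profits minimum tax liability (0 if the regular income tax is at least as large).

2,432 zł

Regular income tax:
  113,000 zł × 6% = 6,780 zł
  262,000 zł × 18% = 47,160 zł
  270,000 zł × 25% = 67,500 zł
  26,000 zł × 38% = 9,880 zł
  → 131,320 zł

Book-profits minimum tax:
  Base (financial-statement income): 1,126,000 zł
  Exemption: 96,000 zł − 20% × (1,126,000 zł − 703,000 zł) = 96,000 zł − 84,600 zł = 11,400 zł
  Base: 1,126,000 zł − 11,400 zł = 1,114,600 zł
  1,114,600 zł × 12% = 133,752 zł

Excess of book-profits minimum tax over regular income tax: 133,752 zł − 131,320 zł = 2,432 zł.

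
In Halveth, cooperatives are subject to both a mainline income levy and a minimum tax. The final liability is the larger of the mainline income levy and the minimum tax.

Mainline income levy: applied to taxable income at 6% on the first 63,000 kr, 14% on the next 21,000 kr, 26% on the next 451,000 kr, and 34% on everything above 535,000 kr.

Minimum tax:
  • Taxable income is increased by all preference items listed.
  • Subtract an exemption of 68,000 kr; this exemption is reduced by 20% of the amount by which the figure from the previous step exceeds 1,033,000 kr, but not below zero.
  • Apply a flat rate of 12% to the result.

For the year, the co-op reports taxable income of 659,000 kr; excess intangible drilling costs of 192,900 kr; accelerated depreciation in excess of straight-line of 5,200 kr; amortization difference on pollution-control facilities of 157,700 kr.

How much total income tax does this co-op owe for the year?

Minimum tax:
  Adjusted income: 659,000 kr + 192,900 kr + 5,200 kr + 157,700 kr = 1,014,800 kr
  Exemption: 1,014,800 kr ≤ 1,033,000 kr, so full 68,000 kr applies
  Base: 1,014,800 kr − 68,000 kr = 946,800 kr
  946,800 kr × 12% = 113,616 kr

Mainline income levy:
  63,000 kr × 6% = 3,780 kr
  21,000 kr × 14% = 2,940 kr
  451,000 kr × 26% = 117,260 kr
  124,000 kr × 34% = 42,160 kr
  → 166,140 kr

166,140 kr > 113,616 kr, so the mainline income levy governs.

166,140 kr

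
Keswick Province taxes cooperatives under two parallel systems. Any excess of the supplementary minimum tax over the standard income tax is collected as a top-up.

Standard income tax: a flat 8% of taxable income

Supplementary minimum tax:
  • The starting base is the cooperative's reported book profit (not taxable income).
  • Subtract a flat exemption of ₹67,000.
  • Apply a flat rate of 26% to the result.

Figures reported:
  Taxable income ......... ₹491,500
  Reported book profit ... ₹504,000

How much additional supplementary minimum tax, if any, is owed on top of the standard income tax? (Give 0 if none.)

₹74,300

Supplementary minimum tax:
  Base (reported book profit): ₹504,000
  Less exemption ₹67,000 → base ₹437,000
  ₹437,000 × 26% = ₹113,620

Standard income tax:
  ₹491,500 × 8% = ₹39,320

Excess of supplementary minimum tax over standard income tax: ₹113,620 − ₹39,320 = ₹74,300.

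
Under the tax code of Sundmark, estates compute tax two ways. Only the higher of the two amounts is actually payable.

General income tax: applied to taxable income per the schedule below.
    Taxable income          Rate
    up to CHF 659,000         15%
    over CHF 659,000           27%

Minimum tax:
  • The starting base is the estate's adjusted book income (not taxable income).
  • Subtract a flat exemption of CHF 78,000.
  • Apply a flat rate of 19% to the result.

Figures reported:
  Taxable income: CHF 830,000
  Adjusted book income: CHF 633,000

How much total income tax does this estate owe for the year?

CHF 145,020

General income tax:
  CHF 659,000 × 15% = CHF 98,850
  CHF 171,000 × 27% = CHF 46,170
  → CHF 145,020

Minimum tax:
  Base (adjusted book income): CHF 633,000
  Less exemption CHF 78,000 → base CHF 555,000
  CHF 555,000 × 19% = CHF 105,450

CHF 145,020 > CHF 105,450, so the general income tax governs.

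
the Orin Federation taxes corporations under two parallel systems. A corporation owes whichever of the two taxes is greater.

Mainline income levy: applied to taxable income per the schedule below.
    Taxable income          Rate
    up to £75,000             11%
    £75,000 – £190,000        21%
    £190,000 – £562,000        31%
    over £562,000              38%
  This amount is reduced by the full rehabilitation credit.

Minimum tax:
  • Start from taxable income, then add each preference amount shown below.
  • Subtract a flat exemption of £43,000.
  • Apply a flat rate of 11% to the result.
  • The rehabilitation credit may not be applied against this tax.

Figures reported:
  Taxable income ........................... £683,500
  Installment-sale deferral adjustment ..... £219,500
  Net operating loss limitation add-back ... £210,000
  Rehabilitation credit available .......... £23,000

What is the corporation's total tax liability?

Minimum tax:
  Adjusted income: £683,500 + £219,500 + £210,000 = £1,113,000
  Less exemption £43,000 → base £1,070,000
  £1,070,000 × 11% = £117,700

Mainline income levy:
  £75,000 × 11% = £8,250
  £115,000 × 21% = £24,150
  £372,000 × 31% = £115,320
  £121,500 × 38% = £46,170
  → £193,890
  Less rehabilitation credit £23,000 → £170,890

£170,890 > £117,700, so the mainline income levy governs.

£170,890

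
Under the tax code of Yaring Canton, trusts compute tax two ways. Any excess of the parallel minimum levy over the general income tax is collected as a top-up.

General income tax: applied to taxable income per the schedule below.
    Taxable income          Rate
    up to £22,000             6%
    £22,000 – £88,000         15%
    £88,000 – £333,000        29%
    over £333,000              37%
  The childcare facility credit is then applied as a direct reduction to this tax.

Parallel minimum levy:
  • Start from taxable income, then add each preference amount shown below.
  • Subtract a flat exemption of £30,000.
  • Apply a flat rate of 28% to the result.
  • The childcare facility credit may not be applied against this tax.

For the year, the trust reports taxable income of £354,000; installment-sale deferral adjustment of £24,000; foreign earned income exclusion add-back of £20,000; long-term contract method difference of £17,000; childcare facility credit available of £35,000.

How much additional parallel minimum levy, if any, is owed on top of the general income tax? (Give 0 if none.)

General income tax:
  £22,000 × 6% = £1,320
  £66,000 × 15% = £9,900
  £245,000 × 29% = £71,050
  £21,000 × 37% = £7,770
  → £90,040
  Less childcare facility credit £35,000 → £55,040

Parallel minimum levy:
  Adjusted income: £354,000 + £24,000 + £20,000 + £17,000 = £415,000
  Less exemption £30,000 → base £385,000
  £385,000 × 28% = £107,800

Excess of parallel minimum levy over general income tax: £107,800 − £55,040 = £52,760.

£52,760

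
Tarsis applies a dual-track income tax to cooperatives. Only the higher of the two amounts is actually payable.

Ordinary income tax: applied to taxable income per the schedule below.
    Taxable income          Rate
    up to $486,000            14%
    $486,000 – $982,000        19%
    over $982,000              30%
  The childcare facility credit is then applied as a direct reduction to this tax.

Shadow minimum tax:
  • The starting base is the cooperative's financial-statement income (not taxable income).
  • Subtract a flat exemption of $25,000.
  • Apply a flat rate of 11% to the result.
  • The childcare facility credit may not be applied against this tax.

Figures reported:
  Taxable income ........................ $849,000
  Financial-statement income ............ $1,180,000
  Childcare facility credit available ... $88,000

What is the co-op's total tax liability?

Ordinary income tax:
  $486,000 × 14% = $68,040
  $363,000 × 19% = $68,970
  → $137,010
  Less childcare facility credit $88,000 → $49,010

Shadow minimum tax:
  Base (financial-statement income): $1,180,000
  Less exemption $25,000 → base $1,155,000
  $1,155,000 × 11% = $127,050

$127,050 > $49,010, so the shadow minimum tax is the binding amount.

$127,050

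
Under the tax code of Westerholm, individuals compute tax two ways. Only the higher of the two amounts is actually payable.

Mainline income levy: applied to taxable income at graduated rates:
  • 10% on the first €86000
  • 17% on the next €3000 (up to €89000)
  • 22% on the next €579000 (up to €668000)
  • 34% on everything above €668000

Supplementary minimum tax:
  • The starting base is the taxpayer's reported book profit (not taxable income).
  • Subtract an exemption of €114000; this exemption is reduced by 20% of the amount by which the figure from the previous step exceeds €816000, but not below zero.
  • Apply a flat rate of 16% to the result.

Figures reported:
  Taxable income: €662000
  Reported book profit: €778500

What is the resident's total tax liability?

Mainline income levy:
  €86000 × 10% = €8600
  €3000 × 17% = €510
  €573000 × 22% = €126060
  → €135170

Supplementary minimum tax:
  Base (reported book profit): €778500
  Exemption: €778500 ≤ €816000, so full €114000 applies
  Base: €778500 − €114000 = €664500
  €664500 × 16% = €106320

€135170 > €106320, so the mainline income levy governs.

€135170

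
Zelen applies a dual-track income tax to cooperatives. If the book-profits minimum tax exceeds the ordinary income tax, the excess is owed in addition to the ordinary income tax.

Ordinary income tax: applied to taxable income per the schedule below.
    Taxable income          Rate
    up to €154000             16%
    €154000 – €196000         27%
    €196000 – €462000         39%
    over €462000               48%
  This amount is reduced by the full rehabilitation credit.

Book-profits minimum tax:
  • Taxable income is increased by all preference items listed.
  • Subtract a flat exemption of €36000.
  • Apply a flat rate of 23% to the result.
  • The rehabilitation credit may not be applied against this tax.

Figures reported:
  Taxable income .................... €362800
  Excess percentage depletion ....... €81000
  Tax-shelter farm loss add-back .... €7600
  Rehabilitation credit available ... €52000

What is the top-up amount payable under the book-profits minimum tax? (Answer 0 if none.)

€46510

Book-profits minimum tax:
  Adjusted income: €362800 + €81000 + €7600 = €451400
  Less exemption €36000 → base €415400
  €415400 × 23% = €95542

Ordinary income tax:
  €154000 × 16% = €24640
  €42000 × 27% = €11340
  €166800 × 39% = €65052
  → €101032
  Less rehabilitation credit €52000 → €49032

Excess of book-profits minimum tax over ordinary income tax: €95542 − €49032 = €46510.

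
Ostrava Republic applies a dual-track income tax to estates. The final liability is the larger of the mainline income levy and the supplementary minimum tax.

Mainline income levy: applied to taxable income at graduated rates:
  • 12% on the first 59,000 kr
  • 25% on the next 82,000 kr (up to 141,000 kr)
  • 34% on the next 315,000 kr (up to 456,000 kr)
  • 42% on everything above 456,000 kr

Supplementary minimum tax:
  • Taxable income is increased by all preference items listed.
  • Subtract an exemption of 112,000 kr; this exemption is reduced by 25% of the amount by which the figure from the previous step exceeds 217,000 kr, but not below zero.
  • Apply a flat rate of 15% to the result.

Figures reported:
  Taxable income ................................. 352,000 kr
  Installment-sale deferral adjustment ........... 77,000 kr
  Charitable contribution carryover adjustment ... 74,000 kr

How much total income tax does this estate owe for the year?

99,320 kr

Mainline income levy:
  59,000 kr × 12% = 7,080 kr
  82,000 kr × 25% = 20,500 kr
  211,000 kr × 34% = 71,740 kr
  → 99,320 kr

Supplementary minimum tax:
  Adjusted income: 352,000 kr + 77,000 kr + 74,000 kr = 503,000 kr
  Exemption: 112,000 kr − 25% × (503,000 kr − 217,000 kr) = 112,000 kr − 71,500 kr = 40,500 kr
  Base: 503,000 kr − 40,500 kr = 462,500 kr
  462,500 kr × 15% = 69,375 kr

99,320 kr > 69,375 kr, so the mainline income levy governs.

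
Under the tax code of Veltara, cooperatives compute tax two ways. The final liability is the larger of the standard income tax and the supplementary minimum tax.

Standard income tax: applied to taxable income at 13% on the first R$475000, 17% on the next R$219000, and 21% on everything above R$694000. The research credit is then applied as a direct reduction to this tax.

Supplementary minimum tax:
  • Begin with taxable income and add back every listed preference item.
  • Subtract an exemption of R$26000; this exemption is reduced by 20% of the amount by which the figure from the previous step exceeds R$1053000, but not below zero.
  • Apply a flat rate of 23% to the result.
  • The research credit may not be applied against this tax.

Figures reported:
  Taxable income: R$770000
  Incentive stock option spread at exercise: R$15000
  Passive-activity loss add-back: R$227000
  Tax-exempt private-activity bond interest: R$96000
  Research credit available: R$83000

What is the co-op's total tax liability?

Standard income tax:
  R$475000 × 13% = R$61750
  R$219000 × 17% = R$37230
  R$76000 × 21% = R$15960
  → R$114940
  Less research credit R$83000 → R$31940

Supplementary minimum tax:
  Adjusted income: R$770000 + R$15000 + R$227000 + R$96000 = R$1108000
  Exemption: R$26000 − 20% × (R$1108000 − R$1053000) = R$26000 − R$11000 = R$15000
  Base: R$1108000 − R$15000 = R$1093000
  R$1093000 × 23% = R$251390

R$251390 > R$31940, so the supplementary minimum tax is the binding amount.

R$251390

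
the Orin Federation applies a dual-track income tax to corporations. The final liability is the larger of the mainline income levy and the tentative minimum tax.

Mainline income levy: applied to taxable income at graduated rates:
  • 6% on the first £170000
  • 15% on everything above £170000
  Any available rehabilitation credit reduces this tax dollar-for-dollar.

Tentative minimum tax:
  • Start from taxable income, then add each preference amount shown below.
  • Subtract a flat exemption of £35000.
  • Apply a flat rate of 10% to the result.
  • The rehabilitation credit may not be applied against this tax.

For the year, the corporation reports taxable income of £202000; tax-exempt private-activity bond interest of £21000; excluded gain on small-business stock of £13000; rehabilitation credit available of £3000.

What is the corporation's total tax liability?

£20100

Tentative minimum tax:
  Adjusted income: £202000 + £21000 + £13000 = £236000
  Less exemption £35000 → base £201000
  £201000 × 10% = £20100

Mainline income levy:
  £170000 × 6% = £10200
  £32000 × 15% = £4800
  → £15000
  Less rehabilitation credit £3000 → £12000

£20100 > £12000, so the tentative minimum tax is the binding amount.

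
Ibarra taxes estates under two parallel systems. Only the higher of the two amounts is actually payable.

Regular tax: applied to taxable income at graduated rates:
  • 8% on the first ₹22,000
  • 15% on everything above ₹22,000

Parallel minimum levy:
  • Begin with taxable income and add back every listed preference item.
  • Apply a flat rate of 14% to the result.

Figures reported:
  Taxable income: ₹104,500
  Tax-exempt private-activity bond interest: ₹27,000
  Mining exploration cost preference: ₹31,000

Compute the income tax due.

Parallel minimum levy:
  Adjusted income: ₹104,500 + ₹27,000 + ₹31,000 = ₹162,500
  ₹162,500 × 14% = ₹22,750

Regular tax:
  ₹22,000 × 8% = ₹1,760
  ₹82,500 × 15% = ₹12,375
  → ₹14,135

₹22,750 > ₹14,135, so the parallel minimum levy is the binding amount.

₹22,750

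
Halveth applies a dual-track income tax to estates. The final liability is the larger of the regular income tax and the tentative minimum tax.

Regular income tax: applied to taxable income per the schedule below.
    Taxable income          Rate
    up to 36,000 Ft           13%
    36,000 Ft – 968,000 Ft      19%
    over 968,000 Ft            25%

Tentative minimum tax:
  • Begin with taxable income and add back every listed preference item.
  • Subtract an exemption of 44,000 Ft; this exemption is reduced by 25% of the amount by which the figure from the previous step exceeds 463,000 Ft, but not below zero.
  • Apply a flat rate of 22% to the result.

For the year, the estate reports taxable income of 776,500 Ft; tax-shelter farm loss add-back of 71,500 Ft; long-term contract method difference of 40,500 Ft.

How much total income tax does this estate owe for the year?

195,470 Ft

Regular income tax:
  36,000 Ft × 13% = 4,680 Ft
  740,500 Ft × 19% = 140,695 Ft
  → 145,375 Ft

Tentative minimum tax:
  Adjusted income: 776,500 Ft + 71,500 Ft + 40,500 Ft = 888,500 Ft
  Exemption: 25% × (888,500 Ft − 463,000 Ft) = 106,375 Ft ≥ 44,000 Ft, so the exemption is fully phased out
  Base: 888,500 Ft − 0 Ft = 888,500 Ft
  888,500 Ft × 22% = 195,470 Ft

195,470 Ft > 145,375 Ft, so the tentative minimum tax is the binding amount.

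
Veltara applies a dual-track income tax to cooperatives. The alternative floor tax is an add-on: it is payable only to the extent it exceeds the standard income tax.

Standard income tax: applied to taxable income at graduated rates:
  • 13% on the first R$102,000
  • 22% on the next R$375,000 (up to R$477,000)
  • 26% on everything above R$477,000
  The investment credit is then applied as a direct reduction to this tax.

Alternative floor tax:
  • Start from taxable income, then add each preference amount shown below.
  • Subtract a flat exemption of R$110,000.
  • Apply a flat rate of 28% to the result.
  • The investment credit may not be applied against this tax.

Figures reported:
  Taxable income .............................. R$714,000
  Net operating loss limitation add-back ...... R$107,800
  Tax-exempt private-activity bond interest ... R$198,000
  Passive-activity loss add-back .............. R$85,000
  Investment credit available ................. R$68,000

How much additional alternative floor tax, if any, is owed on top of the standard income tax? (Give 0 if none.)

R$189,164

Alternative floor tax:
  Adjusted income: R$714,000 + R$107,800 + R$198,000 + R$85,000 = R$1,104,800
  Less exemption R$110,000 → base R$994,800
  R$994,800 × 28% = R$278,544

Standard income tax:
  R$102,000 × 13% = R$13,260
  R$375,000 × 22% = R$82,500
  R$237,000 × 26% = R$61,620
  → R$157,380
  Less investment credit R$68,000 → R$89,380

Excess of alternative floor tax over standard income tax: R$278,544 − R$89,380 = R$189,164.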